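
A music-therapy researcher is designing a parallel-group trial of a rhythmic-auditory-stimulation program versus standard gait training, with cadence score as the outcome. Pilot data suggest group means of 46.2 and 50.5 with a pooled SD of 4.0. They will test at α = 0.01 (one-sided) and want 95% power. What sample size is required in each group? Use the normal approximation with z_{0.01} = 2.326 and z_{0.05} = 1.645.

n = 28 per group

Cohen's d = |M₁ − M₂| / SD_pooled = |46.2 − 50.5| / 4.0 = 4.3 / 4.0 = 1.075.
For two independent groups with equal n: n = 2·((z_{α} + z_β) / d)².
z_{α} + z_β = 2.326 + 1.645 = 3.971.
n = 2 × (3.971 / 1.075)² = 2 × 3.694² = 2 × 13.65 = 27.3.
Round up to the next whole participant.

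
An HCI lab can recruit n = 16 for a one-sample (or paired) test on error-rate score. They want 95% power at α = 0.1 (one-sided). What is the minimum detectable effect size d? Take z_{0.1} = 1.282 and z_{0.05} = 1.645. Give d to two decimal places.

d_min ≈ 0.73

For a single sample (or paired design) of n = 16: d_min = (z_{α} + z_β)/√n.
z-sum = 1.282 + 1.645 = 2.927.
d_min = 2.927 / √16 = 2.927 / 4.000 = 0.732.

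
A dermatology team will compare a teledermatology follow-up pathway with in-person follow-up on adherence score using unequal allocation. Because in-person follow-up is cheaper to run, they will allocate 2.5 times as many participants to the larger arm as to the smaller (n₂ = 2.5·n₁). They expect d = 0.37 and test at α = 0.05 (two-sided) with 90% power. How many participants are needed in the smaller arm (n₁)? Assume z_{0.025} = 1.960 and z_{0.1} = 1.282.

n₁ = 108

With allocation ratio k = n₂/n₁ = 2.5, Var(x̄₁−x̄₂) = σ²(1/n₁ + 1/(k·n₁)) = σ²·(k+1)/(k·n₁).
So n₁ = (1 + 1/k)·((z_{α/2} + z_β)/d)² = 1.400 × (3.242/0.37)².
n₁ = 1.400 × 76.78 = 107.5.
Round up: n₁ = 108, giving n₂ = 2.5 × 108 = 270.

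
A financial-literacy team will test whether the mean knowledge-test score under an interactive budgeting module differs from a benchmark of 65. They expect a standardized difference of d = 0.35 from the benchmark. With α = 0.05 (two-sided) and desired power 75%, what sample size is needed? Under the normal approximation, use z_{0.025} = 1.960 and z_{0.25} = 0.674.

n = 57

For a one-sample test: n = ((z_{α/2} + z_β) / d)².
z_{α/2} + z_β = 1.960 + 0.674 = 2.634.
n = (2.634 / 0.35)² = 7.526² = 56.64.
Round up.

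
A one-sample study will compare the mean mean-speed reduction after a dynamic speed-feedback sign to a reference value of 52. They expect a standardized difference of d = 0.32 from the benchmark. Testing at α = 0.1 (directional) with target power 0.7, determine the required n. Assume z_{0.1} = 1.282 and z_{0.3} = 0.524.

For a one-sample test: n = ((z_{α} + z_β) / d)².
z_{α} + z_β = 1.282 + 0.524 = 1.806.
n = (1.806 / 0.32)² = 5.644² = 31.85.
Round up.

n = 32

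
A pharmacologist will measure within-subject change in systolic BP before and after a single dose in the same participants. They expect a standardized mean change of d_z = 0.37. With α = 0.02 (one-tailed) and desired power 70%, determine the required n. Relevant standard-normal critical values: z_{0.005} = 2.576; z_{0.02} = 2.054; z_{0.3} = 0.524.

For a paired (one-sample on differences) test: n = ((z_{α} + z_β) / d)².
z_{α} + z_β = 2.054 + 0.524 = 2.578.
n = (2.578 / 0.37)² = 6.968² = 48.55.
Round up.

n = 49 pairs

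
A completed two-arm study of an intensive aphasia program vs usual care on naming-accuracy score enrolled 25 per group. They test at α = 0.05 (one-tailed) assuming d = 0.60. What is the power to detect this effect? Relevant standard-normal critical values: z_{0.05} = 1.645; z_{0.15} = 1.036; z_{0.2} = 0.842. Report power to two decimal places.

For two equal groups, power = Φ(d·√(n/2) − z_{α}).
d·√(n/2) = 0.60 × √(25/2) = 0.60 × 3.536 = 2.121.
z_β = 2.121 − 1.645 = 0.476.
Power = Φ(0.476) = 0.683.

power ≈ 0.68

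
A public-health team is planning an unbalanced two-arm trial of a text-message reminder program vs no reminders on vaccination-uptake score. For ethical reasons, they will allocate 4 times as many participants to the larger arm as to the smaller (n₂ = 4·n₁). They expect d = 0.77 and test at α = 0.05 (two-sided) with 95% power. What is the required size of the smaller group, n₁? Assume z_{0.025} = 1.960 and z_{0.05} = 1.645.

n₁ = 28

With allocation ratio k = n₂/n₁ = 4, Var(x̄₁−x̄₂) = σ²(1/n₁ + 1/(k·n₁)) = σ²·(k+1)/(k·n₁).
So n₁ = (1 + 1/k)·((z_{α/2} + z_β)/d)² = 1.250 × (3.605/0.77)².
n₁ = 1.250 × 21.92 = 27.4.
Round up: n₁ = 28, giving n₂ = 4 × 28 = 112.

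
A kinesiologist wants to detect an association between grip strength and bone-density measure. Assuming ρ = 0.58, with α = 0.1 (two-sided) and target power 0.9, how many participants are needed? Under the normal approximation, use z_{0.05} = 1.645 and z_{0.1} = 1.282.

Fisher's z: C = ½·ln((1+r)/(1−r)) = ½·ln(3.7619) = 0.6625.
n = ((z_{α/2} + z_β)/C)² + 3.
(1.645 + 1.282) / 0.6625 = 2.927 / 0.6625 = 4.418.
n = 4.418² + 3 = 19.52 + 3 = 22.5.
Round up.

n = 23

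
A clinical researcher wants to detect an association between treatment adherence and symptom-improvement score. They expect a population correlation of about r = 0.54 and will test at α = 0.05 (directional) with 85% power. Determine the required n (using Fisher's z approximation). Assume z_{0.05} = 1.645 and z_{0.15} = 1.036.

Fisher's z: C = ½·ln((1+r)/(1−r)) = ½·ln(3.3478) = 0.6042.
n = ((z_{α} + z_β)/C)² + 3.
(1.645 + 1.036) / 0.6042 = 2.681 / 0.6042 = 4.437.
n = 4.437² + 3 = 19.69 + 3 = 22.7.
Round up.

n = 23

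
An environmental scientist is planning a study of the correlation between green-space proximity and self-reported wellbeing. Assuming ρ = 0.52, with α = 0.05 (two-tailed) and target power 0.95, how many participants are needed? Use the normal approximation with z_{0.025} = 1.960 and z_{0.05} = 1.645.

n = 43

Fisher's z: C = ½·ln((1+r)/(1−r)) = ½·ln(3.1667) = 0.5763.
n = ((z_{α/2} + z_β)/C)² + 3.
(1.960 + 1.645) / 0.5763 = 3.605 / 0.5763 = 6.255.
n = 6.255² + 3 = 39.13 + 3 = 42.1.
Round up.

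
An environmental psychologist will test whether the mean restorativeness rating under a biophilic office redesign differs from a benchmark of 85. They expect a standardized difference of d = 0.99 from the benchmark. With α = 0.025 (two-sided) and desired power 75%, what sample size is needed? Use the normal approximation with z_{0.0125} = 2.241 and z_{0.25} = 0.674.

For a one-sample test: n = ((z_{α/2} + z_β) / d)².
z_{α/2} + z_β = 2.241 + 0.674 = 2.915.
n = (2.915 / 0.99)² = 2.944² = 8.67.
Round up.

n = 9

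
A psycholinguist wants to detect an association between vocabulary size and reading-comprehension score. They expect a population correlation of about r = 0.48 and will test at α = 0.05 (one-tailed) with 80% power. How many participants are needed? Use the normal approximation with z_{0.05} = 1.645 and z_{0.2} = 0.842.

Fisher's z: C = ½·ln((1+r)/(1−r)) = ½·ln(2.8462) = 0.5230.
n = ((z_{α} + z_β)/C)² + 3.
(1.645 + 0.842) / 0.5230 = 2.487 / 0.5230 = 4.755.
n = 4.755² + 3 = 22.61 + 3 = 25.6.
Round up.

n = 26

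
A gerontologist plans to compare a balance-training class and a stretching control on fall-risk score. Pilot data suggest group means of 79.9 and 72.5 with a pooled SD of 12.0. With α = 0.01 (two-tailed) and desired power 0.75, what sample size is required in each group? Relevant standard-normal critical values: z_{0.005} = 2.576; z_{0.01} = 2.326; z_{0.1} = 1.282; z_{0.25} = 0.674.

Cohen's d = |M₁ − M₂| / SD_pooled = |79.9 − 72.5| / 12.0 = 7.4 / 12.0 = 0.617.
For two independent groups with equal n: n = 2·((z_{α/2} + z_β) / d)².
z_{α/2} + z_β = 2.576 + 0.674 = 3.250.
n = 2 × (3.250 / 0.617)² = 2 × 5.267² = 2 × 27.75 = 55.5.
Round up to the next whole participant.

n = 56 per group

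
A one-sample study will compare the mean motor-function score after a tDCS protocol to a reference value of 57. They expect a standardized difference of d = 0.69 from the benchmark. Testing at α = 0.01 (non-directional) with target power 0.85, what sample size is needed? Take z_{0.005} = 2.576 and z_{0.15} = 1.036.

n = 28

For a one-sample test: n = ((z_{α/2} + z_β) / d)².
z_{α/2} + z_β = 2.576 + 1.036 = 3.612.
n = (3.612 / 0.69)² = 5.235² = 27.40.
Round up.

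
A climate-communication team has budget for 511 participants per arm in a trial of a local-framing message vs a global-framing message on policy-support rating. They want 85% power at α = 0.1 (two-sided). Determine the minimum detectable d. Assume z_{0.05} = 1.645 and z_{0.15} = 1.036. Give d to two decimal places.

For two independent groups of n = 511 each: d_min = (z_{α/2} + z_β)·√(2/n).
z-sum = 1.645 + 1.036 = 2.681.
d_min = 2.681 × √(2/511) = 2.681 × 0.0626 = 0.168.

d_min ≈ 0.17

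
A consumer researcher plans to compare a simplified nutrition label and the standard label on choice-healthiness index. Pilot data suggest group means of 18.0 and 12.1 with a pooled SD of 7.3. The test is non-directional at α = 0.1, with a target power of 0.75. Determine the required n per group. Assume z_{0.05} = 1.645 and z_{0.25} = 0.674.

n = 17 per group

Cohen's d = |M₁ − M₂| / SD_pooled = |18.0 − 12.1| / 7.3 = 5.9 / 7.3 = 0.808.
For two independent groups with equal n: n = 2·((z_{α/2} + z_β) / d)².
z_{α/2} + z_β = 1.645 + 0.674 = 2.319.
n = 2 × (2.319 / 0.808)² = 2 × 2.870² = 2 × 8.24 = 16.5.
Round up to the next whole participant.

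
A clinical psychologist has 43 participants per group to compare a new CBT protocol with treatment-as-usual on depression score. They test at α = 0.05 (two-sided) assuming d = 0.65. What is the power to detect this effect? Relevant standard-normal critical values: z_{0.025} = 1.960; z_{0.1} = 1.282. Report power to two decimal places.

power ≈ 0.85

For two equal groups, power = Φ(d·√(n/2) − z_{α/2}).
d·√(n/2) = 0.65 × √(43/2) = 0.65 × 4.637 = 3.014.
z_β = 3.014 − 1.960 = 1.054.
Power = Φ(1.054) = 0.854.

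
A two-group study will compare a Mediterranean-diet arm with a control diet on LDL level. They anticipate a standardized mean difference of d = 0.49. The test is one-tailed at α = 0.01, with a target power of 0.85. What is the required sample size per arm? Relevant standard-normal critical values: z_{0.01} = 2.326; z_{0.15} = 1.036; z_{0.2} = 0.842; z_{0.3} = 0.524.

n = 95 per group

For two independent groups with equal n: n = 2·((z_{α} + z_β) / d)².
z_{α} + z_β = 2.326 + 1.036 = 3.362.
n = 2 × (3.362 / 0.49)² = 2 × 6.861² = 2 × 47.08 = 94.2.
Round up to the next whole participant.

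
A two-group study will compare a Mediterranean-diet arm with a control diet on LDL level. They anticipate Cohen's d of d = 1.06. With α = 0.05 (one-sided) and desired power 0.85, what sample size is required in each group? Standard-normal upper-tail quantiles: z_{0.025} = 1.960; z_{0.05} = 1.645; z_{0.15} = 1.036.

n = 13 per group

For two independent groups with equal n: n = 2·((z_{α} + z_β) / d)².
z_{α} + z_β = 1.645 + 1.036 = 2.681.
n = 2 × (2.681 / 1.06)² = 2 × 2.529² = 2 × 6.40 = 12.8.
Round up to the next whole participant.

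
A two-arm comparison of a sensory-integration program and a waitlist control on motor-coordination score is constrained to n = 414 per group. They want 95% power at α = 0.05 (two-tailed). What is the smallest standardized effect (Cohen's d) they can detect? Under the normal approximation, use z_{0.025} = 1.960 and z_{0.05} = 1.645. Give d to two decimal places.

For two independent groups of n = 414 each: d_min = (z_{α/2} + z_β)·√(2/n).
z-sum = 1.960 + 1.645 = 3.605.
d_min = 3.605 × √(2/414) = 3.605 × 0.0695 = 0.251.

d_min ≈ 0.25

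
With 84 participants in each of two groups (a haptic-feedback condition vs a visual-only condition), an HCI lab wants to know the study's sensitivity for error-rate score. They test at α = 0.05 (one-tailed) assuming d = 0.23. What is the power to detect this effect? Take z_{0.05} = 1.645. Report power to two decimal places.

power ≈ 0.44

For two equal groups, power = Φ(d·√(n/2) − z_{α}).
d·√(n/2) = 0.23 × √(84/2) = 0.23 × 6.481 = 1.491.
z_β = 1.491 − 1.645 = -0.154.
Power = Φ(-0.154) = 0.439.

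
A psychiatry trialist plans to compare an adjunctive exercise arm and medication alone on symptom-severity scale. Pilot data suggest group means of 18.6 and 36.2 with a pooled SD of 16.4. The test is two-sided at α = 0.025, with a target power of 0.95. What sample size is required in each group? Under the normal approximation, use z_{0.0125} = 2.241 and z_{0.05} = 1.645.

n = 27 per group

Cohen's d = |M₁ − M₂| / SD_pooled = |18.6 − 36.2| / 16.4 = 17.6 / 16.4 = 1.073.
For two independent groups with equal n: n = 2·((z_{α/2} + z_β) / d)².
z_{α/2} + z_β = 2.241 + 1.645 = 3.886.
n = 2 × (3.886 / 1.073)² = 2 × 3.622² = 2 × 13.12 = 26.2.
Round up to the next whole participant.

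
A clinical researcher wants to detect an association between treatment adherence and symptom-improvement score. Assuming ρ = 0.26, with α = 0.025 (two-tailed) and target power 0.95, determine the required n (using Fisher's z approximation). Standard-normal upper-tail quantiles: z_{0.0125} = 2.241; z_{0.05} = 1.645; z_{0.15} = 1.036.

Fisher's z: C = ½·ln((1+r)/(1−r)) = ½·ln(1.7027) = 0.2661.
n = ((z_{α/2} + z_β)/C)² + 3.
(2.241 + 1.645) / 0.2661 = 3.886 / 0.2661 = 14.604.
n = 14.604² + 3 = 213.26 + 3 = 216.3.
Round up.

n = 217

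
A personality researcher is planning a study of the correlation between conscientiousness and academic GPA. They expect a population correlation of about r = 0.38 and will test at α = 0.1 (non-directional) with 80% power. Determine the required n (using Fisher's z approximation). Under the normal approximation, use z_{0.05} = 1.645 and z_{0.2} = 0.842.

Fisher's z: C = ½·ln((1+r)/(1−r)) = ½·ln(2.2258) = 0.4001.
n = ((z_{α/2} + z_β)/C)² + 3.
(1.645 + 0.842) / 0.4001 = 2.487 / 0.4001 = 6.216.
n = 6.216² + 3 = 38.64 + 3 = 41.6.
Round up.

n = 42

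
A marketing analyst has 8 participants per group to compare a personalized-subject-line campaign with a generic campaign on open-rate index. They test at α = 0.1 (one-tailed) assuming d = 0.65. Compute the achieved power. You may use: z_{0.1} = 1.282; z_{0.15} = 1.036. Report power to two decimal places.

power ≈ 0.51

For two equal groups, power = Φ(d·√(n/2) − z_{α}).
d·√(n/2) = 0.65 × √(8/2) = 0.65 × 2.000 = 1.300.
z_β = 1.300 − 1.282 = 0.018.
Power = Φ(0.018) = 0.507.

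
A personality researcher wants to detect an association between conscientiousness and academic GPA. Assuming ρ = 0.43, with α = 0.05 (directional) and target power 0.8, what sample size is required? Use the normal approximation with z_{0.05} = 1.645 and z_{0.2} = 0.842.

n = 33

Fisher's z: C = ½·ln((1+r)/(1−r)) = ½·ln(2.5088) = 0.4599.
n = ((z_{α} + z_β)/C)² + 3.
(1.645 + 0.842) / 0.4599 = 2.487 / 0.4599 = 5.408.
n = 5.408² + 3 = 29.24 + 3 = 32.2.
Round up.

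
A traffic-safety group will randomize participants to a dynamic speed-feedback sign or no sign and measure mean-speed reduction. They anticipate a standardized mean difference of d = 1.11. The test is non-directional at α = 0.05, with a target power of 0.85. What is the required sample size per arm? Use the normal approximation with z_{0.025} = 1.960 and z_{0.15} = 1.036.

For two independent groups with equal n: n = 2·((z_{α/2} + z_β) / d)².
z_{α/2} + z_β = 1.960 + 1.036 = 2.996.
n = 2 × (2.996 / 1.11)² = 2 × 2.699² = 2 × 7.29 = 14.6.
Round up to the next whole participant.

n = 15 per group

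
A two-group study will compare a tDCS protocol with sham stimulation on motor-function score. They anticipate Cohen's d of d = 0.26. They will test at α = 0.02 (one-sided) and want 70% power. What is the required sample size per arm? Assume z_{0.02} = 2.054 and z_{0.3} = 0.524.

n = 197 per group

For two independent groups with equal n: n = 2·((z_{α} + z_β) / d)².
z_{α} + z_β = 2.054 + 0.524 = 2.578.
n = 2 × (2.578 / 0.26)² = 2 × 9.915² = 2 × 98.31 = 196.6.
Round up to the next whole participant.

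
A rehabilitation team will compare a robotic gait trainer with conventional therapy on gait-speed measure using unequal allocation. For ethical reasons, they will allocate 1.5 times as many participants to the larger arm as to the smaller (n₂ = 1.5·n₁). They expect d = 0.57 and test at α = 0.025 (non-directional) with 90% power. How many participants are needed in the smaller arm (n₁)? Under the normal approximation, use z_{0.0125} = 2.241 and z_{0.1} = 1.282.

With allocation ratio k = n₂/n₁ = 1.5, Var(x̄₁−x̄₂) = σ²(1/n₁ + 1/(k·n₁)) = σ²·(k+1)/(k·n₁).
So n₁ = (1 + 1/k)·((z_{α/2} + z_β)/d)² = 1.667 × (3.523/0.57)².
n₁ = 1.667 × 38.20 = 63.7.
Round up: n₁ = 64, giving n₂ = 1.5 × 64 = 96.

n₁ = 64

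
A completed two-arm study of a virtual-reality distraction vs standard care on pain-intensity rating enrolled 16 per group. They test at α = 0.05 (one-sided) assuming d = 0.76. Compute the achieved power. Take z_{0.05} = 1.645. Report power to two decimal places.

power ≈ 0.69

For two equal groups, power = Φ(d·√(n/2) − z_{α}).
d·√(n/2) = 0.76 × √(16/2) = 0.76 × 2.828 = 2.150.
z_β = 2.150 − 1.645 = 0.505.
Power = Φ(0.505) = 0.693.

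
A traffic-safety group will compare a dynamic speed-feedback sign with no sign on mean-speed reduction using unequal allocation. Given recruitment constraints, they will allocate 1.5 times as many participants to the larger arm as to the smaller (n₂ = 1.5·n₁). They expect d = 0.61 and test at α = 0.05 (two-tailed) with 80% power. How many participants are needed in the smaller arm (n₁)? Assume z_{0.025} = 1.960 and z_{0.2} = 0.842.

With allocation ratio k = n₂/n₁ = 1.5, Var(x̄₁−x̄₂) = σ²(1/n₁ + 1/(k·n₁)) = σ²·(k+1)/(k·n₁).
So n₁ = (1 + 1/k)·((z_{α/2} + z_β)/d)² = 1.667 × (2.802/0.61)².
n₁ = 1.667 × 21.10 = 35.2.
Round up: n₁ = 36, giving n₂ = 1.5 × 36 = 54.

n₁ = 36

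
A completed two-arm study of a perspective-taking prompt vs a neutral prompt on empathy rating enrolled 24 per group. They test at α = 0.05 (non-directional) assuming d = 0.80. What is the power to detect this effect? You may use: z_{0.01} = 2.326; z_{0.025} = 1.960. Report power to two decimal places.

For two equal groups, power = Φ(d·√(n/2) − z_{α/2}).
d·√(n/2) = 0.80 × √(24/2) = 0.80 × 3.464 = 2.771.
z_β = 2.771 − 1.960 = 0.811.
Power = Φ(0.811) = 0.791.

power ≈ 0.79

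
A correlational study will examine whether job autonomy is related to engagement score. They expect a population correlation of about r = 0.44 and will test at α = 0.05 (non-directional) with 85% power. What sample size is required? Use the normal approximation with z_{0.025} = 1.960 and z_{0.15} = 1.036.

Fisher's z: C = ½·ln((1+r)/(1−r)) = ½·ln(2.5714) = 0.4722.
n = ((z_{α/2} + z_β)/C)² + 3.
(1.960 + 1.036) / 0.4722 = 2.996 / 0.4722 = 6.345.
n = 6.345² + 3 = 40.26 + 3 = 43.3.
Round up.

n = 44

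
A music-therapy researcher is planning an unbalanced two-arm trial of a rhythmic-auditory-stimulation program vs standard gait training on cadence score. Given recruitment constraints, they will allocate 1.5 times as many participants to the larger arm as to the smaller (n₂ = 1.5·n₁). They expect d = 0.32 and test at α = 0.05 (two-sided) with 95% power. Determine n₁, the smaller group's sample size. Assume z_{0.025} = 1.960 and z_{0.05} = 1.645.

With allocation ratio k = n₂/n₁ = 1.5, Var(x̄₁−x̄₂) = σ²(1/n₁ + 1/(k·n₁)) = σ²·(k+1)/(k·n₁).
So n₁ = (1 + 1/k)·((z_{α/2} + z_β)/d)² = 1.667 × (3.605/0.32)².
n₁ = 1.667 × 126.91 = 211.5.
Round up: n₁ = 212, giving n₂ = 1.5 × 212 = 318.

n₁ = 212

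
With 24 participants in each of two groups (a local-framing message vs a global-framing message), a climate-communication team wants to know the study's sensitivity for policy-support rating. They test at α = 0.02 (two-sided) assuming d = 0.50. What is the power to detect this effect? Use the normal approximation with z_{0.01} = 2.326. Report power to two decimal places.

power ≈ 0.28

For two equal groups, power = Φ(d·√(n/2) − z_{α/2}).
d·√(n/2) = 0.50 × √(24/2) = 0.50 × 3.464 = 1.732.
z_β = 1.732 − 2.326 = -0.594.
Power = Φ(-0.594) = 0.276.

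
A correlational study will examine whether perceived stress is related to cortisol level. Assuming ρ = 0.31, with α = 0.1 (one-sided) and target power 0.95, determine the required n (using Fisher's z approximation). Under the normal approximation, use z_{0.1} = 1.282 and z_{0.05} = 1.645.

Fisher's z: C = ½·ln((1+r)/(1−r)) = ½·ln(1.8986) = 0.3205.
n = ((z_{α} + z_β)/C)² + 3.
(1.282 + 1.645) / 0.3205 = 2.927 / 0.3205 = 9.133.
n = 9.133² + 3 = 83.40 + 3 = 86.4.
Round up.

n = 87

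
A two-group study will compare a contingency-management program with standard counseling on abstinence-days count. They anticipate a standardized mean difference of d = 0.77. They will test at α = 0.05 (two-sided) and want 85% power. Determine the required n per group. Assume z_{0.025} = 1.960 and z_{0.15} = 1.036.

n = 31 per group

For two independent groups with equal n: n = 2·((z_{α/2} + z_β) / d)².
z_{α/2} + z_β = 1.960 + 1.036 = 2.996.
n = 2 × (2.996 / 0.77)² = 2 × 3.891² = 2 × 15.14 = 30.3.
Round up to the next whole participant.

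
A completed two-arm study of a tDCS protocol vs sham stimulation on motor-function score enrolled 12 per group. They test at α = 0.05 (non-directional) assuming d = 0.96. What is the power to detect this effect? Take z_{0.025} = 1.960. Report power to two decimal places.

power ≈ 0.65

For two equal groups, power = Φ(d·√(n/2) − z_{α/2}).
d·√(n/2) = 0.96 × √(12/2) = 0.96 × 2.449 = 2.352.
z_β = 2.352 − 1.960 = 0.392.
Power = Φ(0.392) = 0.652.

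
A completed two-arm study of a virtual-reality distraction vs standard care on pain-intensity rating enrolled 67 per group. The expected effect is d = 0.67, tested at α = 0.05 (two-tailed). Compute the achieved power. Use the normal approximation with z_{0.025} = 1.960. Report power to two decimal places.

power ≈ 0.97

For two equal groups, power = Φ(d·√(n/2) − z_{α/2}).
d·√(n/2) = 0.67 × √(67/2) = 0.67 × 5.788 = 3.878.
z_β = 3.878 − 1.960 = 1.918.
Power = Φ(1.918) = 0.972.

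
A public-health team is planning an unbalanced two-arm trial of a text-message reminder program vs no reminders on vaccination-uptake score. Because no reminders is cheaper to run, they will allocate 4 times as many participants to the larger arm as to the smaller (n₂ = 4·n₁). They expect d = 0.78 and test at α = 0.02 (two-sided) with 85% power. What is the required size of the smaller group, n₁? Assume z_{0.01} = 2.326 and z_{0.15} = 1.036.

n₁ = 24

With allocation ratio k = n₂/n₁ = 4, Var(x̄₁−x̄₂) = σ²(1/n₁ + 1/(k·n₁)) = σ²·(k+1)/(k·n₁).
So n₁ = (1 + 1/k)·((z_{α/2} + z_β)/d)² = 1.250 × (3.362/0.78)².
n₁ = 1.250 × 18.58 = 23.2.
Round up: n₁ = 24, giving n₂ = 4 × 24 = 96.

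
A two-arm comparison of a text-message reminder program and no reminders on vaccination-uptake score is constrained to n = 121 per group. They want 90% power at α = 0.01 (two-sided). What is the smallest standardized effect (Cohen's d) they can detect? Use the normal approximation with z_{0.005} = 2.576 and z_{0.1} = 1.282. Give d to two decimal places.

d_min ≈ 0.50

For two independent groups of n = 121 each: d_min = (z_{α/2} + z_β)·√(2/n).
z-sum = 2.576 + 1.282 = 3.858.
d_min = 3.858 × √(2/121) = 3.858 × 0.1286 = 0.496.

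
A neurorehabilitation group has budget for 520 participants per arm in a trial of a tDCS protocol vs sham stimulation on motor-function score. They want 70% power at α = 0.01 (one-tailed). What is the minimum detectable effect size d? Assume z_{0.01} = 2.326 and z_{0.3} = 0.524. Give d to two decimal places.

d_min ≈ 0.18

For two independent groups of n = 520 each: d_min = (z_{α} + z_β)·√(2/n).
z-sum = 2.326 + 0.524 = 2.850.
d_min = 2.850 × √(2/520) = 2.850 × 0.0620 = 0.177.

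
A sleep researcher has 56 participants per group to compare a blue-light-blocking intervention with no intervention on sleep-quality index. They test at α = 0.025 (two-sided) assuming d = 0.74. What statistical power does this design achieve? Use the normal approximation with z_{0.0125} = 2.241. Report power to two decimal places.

power ≈ 0.95

For two equal groups, power = Φ(d·√(n/2) − z_{α/2}).
d·√(n/2) = 0.74 × √(56/2) = 0.74 × 5.292 = 3.916.
z_β = 3.916 − 2.241 = 1.675.
Power = Φ(1.675) = 0.953.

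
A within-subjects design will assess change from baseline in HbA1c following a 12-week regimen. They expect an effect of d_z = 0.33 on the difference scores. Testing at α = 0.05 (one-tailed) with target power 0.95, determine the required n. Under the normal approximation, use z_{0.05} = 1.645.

n = 100 pairs

For a paired (one-sample on differences) test: n = ((z_{α} + z_β) / d)².
z_{α} + z_β = 1.645 + 1.645 = 3.290.
n = (3.290 / 0.33)² = 9.970² = 99.39.
Round up.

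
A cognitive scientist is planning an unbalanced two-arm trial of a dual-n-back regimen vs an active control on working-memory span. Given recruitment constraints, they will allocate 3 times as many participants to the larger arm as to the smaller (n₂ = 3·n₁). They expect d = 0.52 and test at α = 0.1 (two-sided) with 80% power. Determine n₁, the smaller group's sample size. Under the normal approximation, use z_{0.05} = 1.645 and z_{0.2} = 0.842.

With allocation ratio k = n₂/n₁ = 3, Var(x̄₁−x̄₂) = σ²(1/n₁ + 1/(k·n₁)) = σ²·(k+1)/(k·n₁).
So n₁ = (1 + 1/k)·((z_{α/2} + z_β)/d)² = 1.333 × (2.487/0.52)².
n₁ = 1.333 × 22.87 = 30.5.
Round up: n₁ = 31, giving n₂ = 3 × 31 = 93.

n₁ = 31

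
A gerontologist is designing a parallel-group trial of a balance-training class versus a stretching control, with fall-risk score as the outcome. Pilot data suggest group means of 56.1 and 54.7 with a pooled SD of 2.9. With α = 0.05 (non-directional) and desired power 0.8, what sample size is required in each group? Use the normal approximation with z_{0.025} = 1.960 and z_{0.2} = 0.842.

Cohen's d = |M₁ − M₂| / SD_pooled = |56.1 − 54.7| / 2.9 = 1.4 / 2.9 = 0.483.
For two independent groups with equal n: n = 2·((z_{α/2} + z_β) / d)².
z_{α/2} + z_β = 1.960 + 0.842 = 2.802.
n = 2 × (2.802 / 0.483)² = 2 × 5.801² = 2 × 33.65 = 67.3.
Round up to the next whole participant.

n = 68 per group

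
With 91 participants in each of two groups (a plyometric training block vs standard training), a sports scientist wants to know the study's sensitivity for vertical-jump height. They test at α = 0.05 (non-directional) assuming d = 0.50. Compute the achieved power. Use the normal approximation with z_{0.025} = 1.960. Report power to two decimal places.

For two equal groups, power = Φ(d·√(n/2) − z_{α/2}).
d·√(n/2) = 0.50 × √(91/2) = 0.50 × 6.745 = 3.373.
z_β = 3.373 − 1.960 = 1.413.
Power = Φ(1.413) = 0.921.

power ≈ 0.92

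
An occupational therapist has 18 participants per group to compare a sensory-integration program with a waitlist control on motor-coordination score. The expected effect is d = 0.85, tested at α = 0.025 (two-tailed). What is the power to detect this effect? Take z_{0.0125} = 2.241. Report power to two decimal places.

For two equal groups, power = Φ(d·√(n/2) − z_{α/2}).
d·√(n/2) = 0.85 × √(18/2) = 0.85 × 3.000 = 2.550.
z_β = 2.550 − 2.241 = 0.309.
Power = Φ(0.309) = 0.621.

power ≈ 0.62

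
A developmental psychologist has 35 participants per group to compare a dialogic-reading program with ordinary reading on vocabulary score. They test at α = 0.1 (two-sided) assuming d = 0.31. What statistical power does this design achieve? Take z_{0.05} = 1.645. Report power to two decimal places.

power ≈ 0.36

For two equal groups, power = Φ(d·√(n/2) − z_{α/2}).
d·√(n/2) = 0.31 × √(35/2) = 0.31 × 4.183 = 1.297.
z_β = 1.297 − 1.645 = -0.348.
Power = Φ(-0.348) = 0.364.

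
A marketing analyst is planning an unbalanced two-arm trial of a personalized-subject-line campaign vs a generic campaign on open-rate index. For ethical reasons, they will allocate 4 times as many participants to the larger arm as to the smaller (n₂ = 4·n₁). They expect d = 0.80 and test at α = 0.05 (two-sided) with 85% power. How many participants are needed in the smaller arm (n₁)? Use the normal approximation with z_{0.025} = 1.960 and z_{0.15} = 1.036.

n₁ = 18

With allocation ratio k = n₂/n₁ = 4, Var(x̄₁−x̄₂) = σ²(1/n₁ + 1/(k·n₁)) = σ²·(k+1)/(k·n₁).
So n₁ = (1 + 1/k)·((z_{α/2} + z_β)/d)² = 1.250 × (2.996/0.80)².
n₁ = 1.250 × 14.03 = 17.5.
Round up: n₁ = 18, giving n₂ = 4 × 18 = 72.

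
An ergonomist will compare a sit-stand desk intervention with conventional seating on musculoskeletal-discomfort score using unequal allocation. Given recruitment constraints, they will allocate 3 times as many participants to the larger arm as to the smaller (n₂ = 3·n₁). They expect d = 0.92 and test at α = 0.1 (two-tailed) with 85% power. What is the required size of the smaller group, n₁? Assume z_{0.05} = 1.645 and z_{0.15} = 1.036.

With allocation ratio k = n₂/n₁ = 3, Var(x̄₁−x̄₂) = σ²(1/n₁ + 1/(k·n₁)) = σ²·(k+1)/(k·n₁).
So n₁ = (1 + 1/k)·((z_{α/2} + z_β)/d)² = 1.333 × (2.681/0.92)².
n₁ = 1.333 × 8.49 = 11.3.
Round up: n₁ = 12, giving n₂ = 3 × 12 = 36.

n₁ = 12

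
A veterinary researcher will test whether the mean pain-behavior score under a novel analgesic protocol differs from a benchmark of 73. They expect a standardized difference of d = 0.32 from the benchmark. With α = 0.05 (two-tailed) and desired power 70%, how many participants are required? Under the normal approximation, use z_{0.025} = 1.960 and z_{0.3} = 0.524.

n = 61

For a one-sample test: n = ((z_{α/2} + z_β) / d)².
z_{α/2} + z_β = 1.960 + 0.524 = 2.484.
n = (2.484 / 0.32)² = 7.763² = 60.26.
Round up.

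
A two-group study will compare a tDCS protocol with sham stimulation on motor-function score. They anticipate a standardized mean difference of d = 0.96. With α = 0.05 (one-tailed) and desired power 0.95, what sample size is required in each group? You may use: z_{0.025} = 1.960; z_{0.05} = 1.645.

For two independent groups with equal n: n = 2·((z_{α} + z_β) / d)².
z_{α} + z_β = 1.645 + 1.645 = 3.290.
n = 2 × (3.290 / 0.96)² = 2 × 3.427² = 2 × 11.74 = 23.5.
Round up to the next whole participant.

n = 24 per group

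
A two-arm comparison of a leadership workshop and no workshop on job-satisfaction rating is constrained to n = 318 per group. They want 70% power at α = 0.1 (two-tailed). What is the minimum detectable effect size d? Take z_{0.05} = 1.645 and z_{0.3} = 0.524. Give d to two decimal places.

d_min ≈ 0.17

For two independent groups of n = 318 each: d_min = (z_{α/2} + z_β)·√(2/n).
z-sum = 1.645 + 0.524 = 2.169.
d_min = 2.169 × √(2/318) = 2.169 × 0.0793 = 0.172.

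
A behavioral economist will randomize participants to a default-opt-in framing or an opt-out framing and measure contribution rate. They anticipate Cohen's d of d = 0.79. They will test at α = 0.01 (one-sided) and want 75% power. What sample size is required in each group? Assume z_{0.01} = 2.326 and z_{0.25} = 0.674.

n = 29 per group

For two independent groups with equal n: n = 2·((z_{α} + z_β) / d)².
z_{α} + z_β = 2.326 + 0.674 = 3.000.
n = 2 × (3.000 / 0.79)² = 2 × 3.797² = 2 × 14.42 = 28.8.
Round up to the next whole participant.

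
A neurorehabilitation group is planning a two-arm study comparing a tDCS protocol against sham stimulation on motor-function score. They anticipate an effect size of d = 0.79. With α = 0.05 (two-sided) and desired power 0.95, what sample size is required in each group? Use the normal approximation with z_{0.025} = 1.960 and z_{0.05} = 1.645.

n = 42 per group

For two independent groups with equal n: n = 2·((z_{α/2} + z_β) / d)².
z_{α/2} + z_β = 1.960 + 1.645 = 3.605.
n = 2 × (3.605 / 0.79)² = 2 × 4.563² = 2 × 20.82 = 41.6.
Round up to the next whole participant.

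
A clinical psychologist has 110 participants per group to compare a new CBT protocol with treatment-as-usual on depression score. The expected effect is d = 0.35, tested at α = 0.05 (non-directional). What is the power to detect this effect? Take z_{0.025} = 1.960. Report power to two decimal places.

For two equal groups, power = Φ(d·√(n/2) − z_{α/2}).
d·√(n/2) = 0.35 × √(110/2) = 0.35 × 7.416 = 2.596.
z_β = 2.596 − 1.960 = 0.636.
Power = Φ(0.636) = 0.738.

power ≈ 0.74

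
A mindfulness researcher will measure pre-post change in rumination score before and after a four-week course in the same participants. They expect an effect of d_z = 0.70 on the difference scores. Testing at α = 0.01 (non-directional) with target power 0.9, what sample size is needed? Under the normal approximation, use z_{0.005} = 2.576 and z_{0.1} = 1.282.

n = 31 pairs

For a paired (one-sample on differences) test: n = ((z_{α/2} + z_β) / d)².
z_{α/2} + z_β = 2.576 + 1.282 = 3.858.
n = (3.858 / 0.70)² = 5.511² = 30.38.
Round up.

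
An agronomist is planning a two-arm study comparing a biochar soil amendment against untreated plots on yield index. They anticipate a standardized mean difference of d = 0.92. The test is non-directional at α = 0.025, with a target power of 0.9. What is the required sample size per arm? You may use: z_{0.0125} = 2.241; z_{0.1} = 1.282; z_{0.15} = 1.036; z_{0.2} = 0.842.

For two independent groups with equal n: n = 2·((z_{α/2} + z_β) / d)².
z_{α/2} + z_β = 2.241 + 1.282 = 3.523.
n = 2 × (3.523 / 0.92)² = 2 × 3.829² = 2 × 14.66 = 29.3.
Round up to the next whole participant.

n = 30 per group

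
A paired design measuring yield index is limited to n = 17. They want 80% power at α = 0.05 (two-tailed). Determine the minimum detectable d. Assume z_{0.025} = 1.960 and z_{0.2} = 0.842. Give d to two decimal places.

d_min ≈ 0.68

For a single sample (or paired design) of n = 17: d_min = (z_{α/2} + z_β)/√n.
z-sum = 1.960 + 0.842 = 2.802.
d_min = 2.802 / √17 = 2.802 / 4.123 = 0.680.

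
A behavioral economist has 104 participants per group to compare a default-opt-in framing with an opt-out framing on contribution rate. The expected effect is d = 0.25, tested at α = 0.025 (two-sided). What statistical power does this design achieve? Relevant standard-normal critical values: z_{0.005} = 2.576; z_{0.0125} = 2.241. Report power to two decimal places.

For two equal groups, power = Φ(d·√(n/2) − z_{α/2}).
d·√(n/2) = 0.25 × √(104/2) = 0.25 × 7.211 = 1.803.
z_β = 1.803 − 2.241 = -0.438.
Power = Φ(-0.438) = 0.331.

power ≈ 0.33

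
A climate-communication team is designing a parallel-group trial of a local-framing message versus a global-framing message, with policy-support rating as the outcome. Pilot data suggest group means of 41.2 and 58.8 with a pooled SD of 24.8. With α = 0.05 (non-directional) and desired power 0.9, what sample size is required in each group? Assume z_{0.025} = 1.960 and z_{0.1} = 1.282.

n = 42 per group

Cohen's d = |M₁ − M₂| / SD_pooled = |41.2 − 58.8| / 24.8 = 17.6 / 24.8 = 0.710.
For two independent groups with equal n: n = 2·((z_{α/2} + z_β) / d)².
z_{α/2} + z_β = 1.960 + 1.282 = 3.242.
n = 2 × (3.242 / 0.710)² = 2 × 4.566² = 2 × 20.85 = 41.7.
Round up to the next whole participant.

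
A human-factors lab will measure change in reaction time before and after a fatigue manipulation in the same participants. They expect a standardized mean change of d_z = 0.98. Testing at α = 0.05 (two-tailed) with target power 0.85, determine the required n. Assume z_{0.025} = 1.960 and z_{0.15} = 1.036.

For a paired (one-sample on differences) test: n = ((z_{α/2} + z_β) / d)².
z_{α/2} + z_β = 1.960 + 1.036 = 2.996.
n = (2.996 / 0.98)² = 3.057² = 9.35.
Round up.

n = 10 pairs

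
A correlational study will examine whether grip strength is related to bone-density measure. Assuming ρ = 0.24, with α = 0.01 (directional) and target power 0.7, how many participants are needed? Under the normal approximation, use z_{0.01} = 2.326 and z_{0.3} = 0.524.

Fisher's z: C = ½·ln((1+r)/(1−r)) = ½·ln(1.6316) = 0.2448.
n = ((z_{α} + z_β)/C)² + 3.
(2.326 + 0.524) / 0.2448 = 2.850 / 0.2448 = 11.642.
n = 11.642² + 3 = 135.54 + 3 = 138.5.
Round up.

n = 139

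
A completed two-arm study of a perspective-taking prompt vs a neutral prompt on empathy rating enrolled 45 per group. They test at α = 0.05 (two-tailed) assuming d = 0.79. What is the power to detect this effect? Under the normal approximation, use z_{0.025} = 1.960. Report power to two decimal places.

power ≈ 0.96

For two equal groups, power = Φ(d·√(n/2) − z_{α/2}).
d·√(n/2) = 0.79 × √(45/2) = 0.79 × 4.743 = 3.747.
z_β = 3.747 − 1.960 = 1.787.
Power = Φ(1.787) = 0.963.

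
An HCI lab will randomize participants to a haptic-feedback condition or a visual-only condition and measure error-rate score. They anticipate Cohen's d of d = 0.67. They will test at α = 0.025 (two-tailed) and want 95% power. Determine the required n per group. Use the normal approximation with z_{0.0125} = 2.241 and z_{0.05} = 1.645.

For two independent groups with equal n: n = 2·((z_{α/2} + z_β) / d)².
z_{α/2} + z_β = 2.241 + 1.645 = 3.886.
n = 2 × (3.886 / 0.67)² = 2 × 5.800² = 2 × 33.64 = 67.3.
Round up to the next whole participant.

n = 68 per group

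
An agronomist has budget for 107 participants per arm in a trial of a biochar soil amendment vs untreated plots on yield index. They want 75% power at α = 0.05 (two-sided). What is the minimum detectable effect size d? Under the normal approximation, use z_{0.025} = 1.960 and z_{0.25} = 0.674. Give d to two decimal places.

d_min ≈ 0.36

For two independent groups of n = 107 each: d_min = (z_{α/2} + z_β)·√(2/n).
z-sum = 1.960 + 0.674 = 2.634.
d_min = 2.634 × √(2/107) = 2.634 × 0.1367 = 0.360.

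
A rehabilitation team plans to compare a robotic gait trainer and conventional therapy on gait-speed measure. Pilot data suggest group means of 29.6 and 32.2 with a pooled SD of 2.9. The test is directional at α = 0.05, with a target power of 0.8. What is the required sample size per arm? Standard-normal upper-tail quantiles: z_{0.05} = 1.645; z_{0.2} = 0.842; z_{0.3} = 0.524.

Cohen's d = |M₁ − M₂| / SD_pooled = |29.6 − 32.2| / 2.9 = 2.6 / 2.9 = 0.897.
For two independent groups with equal n: n = 2·((z_{α} + z_β) / d)².
z_{α} + z_β = 1.645 + 0.842 = 2.487.
n = 2 × (2.487 / 0.897)² = 2 × 2.773² = 2 × 7.69 = 15.4.
Round up to the next whole participant.

n = 16 per group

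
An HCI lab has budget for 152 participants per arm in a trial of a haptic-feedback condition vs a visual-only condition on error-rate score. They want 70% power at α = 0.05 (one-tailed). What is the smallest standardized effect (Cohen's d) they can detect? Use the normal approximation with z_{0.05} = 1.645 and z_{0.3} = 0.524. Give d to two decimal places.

For two independent groups of n = 152 each: d_min = (z_{α} + z_β)·√(2/n).
z-sum = 1.645 + 0.524 = 2.169.
d_min = 2.169 × √(2/152) = 2.169 × 0.1147 = 0.249.

d_min ≈ 0.25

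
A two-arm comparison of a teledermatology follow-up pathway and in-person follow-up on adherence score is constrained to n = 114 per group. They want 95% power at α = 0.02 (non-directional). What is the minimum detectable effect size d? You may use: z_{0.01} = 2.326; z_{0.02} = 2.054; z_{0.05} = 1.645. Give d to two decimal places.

For two independent groups of n = 114 each: d_min = (z_{α/2} + z_β)·√(2/n).
z-sum = 2.326 + 1.645 = 3.971.
d_min = 3.971 × √(2/114) = 3.971 × 0.1325 = 0.526.

d_min ≈ 0.53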